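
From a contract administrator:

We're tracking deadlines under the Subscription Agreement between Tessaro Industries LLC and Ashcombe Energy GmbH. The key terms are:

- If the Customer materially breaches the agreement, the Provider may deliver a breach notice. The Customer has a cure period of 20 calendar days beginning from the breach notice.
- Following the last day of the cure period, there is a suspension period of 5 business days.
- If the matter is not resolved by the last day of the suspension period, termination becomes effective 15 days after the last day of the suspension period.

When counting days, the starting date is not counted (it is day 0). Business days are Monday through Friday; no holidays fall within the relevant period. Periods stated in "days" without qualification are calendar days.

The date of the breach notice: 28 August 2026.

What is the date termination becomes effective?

9 October 2026

The last day of the cure period: 28 August 2026 + 20 days = 17 September 2026.
The last day of the suspension period: counting 5 business days from Thursday, 17 September 2026 (Sep 18, Sep 21, Sep 22, Sep 23, Sep 24, skipping weekends) reaches Thursday, 24 September 2026.
Adding 15 calendar days to 24 September 2026 gives 9 October 2026, which is the date termination becomes effective.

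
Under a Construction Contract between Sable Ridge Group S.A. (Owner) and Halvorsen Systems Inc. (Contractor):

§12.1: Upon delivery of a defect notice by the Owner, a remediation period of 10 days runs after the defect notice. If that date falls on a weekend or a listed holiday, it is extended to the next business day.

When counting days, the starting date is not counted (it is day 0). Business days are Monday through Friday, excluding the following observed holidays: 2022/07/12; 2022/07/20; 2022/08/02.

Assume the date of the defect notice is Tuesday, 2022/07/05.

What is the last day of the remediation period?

The last day of the remediation period: 10 calendar days after 2022/07/05 is 2022/07/15. 2022/07/15 is a Friday and is not a listed holiday, so no roll-forward applies.

2022/07/15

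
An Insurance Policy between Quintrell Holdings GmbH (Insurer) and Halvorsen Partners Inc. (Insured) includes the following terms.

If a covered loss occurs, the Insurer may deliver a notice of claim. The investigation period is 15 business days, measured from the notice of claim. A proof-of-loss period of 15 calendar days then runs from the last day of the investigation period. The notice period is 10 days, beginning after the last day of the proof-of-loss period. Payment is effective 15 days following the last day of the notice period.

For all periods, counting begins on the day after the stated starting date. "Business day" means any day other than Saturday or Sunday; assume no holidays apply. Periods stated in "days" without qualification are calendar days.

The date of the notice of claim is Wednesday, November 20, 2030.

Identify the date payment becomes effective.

The last day of the investigation period: 15 business days after Wednesday, November 20, 2030, skipping weekends — Nov 21, Nov 22, Nov 25, Nov 26, …, Dec 9, Dec 10, Dec 11 — lands on Wednesday, December 11, 2030.
The last day of the proof-of-loss period: December 11, 2030 + 15 days = December 26, 2030.
Adding 10 calendar days to December 26, 2030 gives January 5, 2031, which is the last day of the notice period.
The date payment becomes effective: 15 calendar days after January 5, 2031 is January 20, 2031.

January 20, 2031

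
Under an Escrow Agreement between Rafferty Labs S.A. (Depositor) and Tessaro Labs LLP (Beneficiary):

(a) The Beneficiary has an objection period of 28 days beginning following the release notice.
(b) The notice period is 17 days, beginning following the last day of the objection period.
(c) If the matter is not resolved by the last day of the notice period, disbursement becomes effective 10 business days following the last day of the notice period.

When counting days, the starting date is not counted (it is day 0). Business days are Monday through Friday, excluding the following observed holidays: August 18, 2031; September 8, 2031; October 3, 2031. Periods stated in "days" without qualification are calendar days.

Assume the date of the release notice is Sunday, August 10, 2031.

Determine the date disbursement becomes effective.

October 9, 2031

The last day of the objection period: 28 calendar days after August 10, 2031 is September 7, 2031.
The last day of the notice period: 17 calendar days after September 7, 2031 is September 24, 2031.
The date disbursement becomes effective: counting 10 business days from Wednesday, September 24, 2031 (Sep 25, Sep 26, Sep 29, Sep 30, Oct 1, Oct 2, Oct 6, Oct 7, Oct 8, Oct 9, skipping weekends and the listed holiday on Oct 3) reaches Thursday, October 9, 2031.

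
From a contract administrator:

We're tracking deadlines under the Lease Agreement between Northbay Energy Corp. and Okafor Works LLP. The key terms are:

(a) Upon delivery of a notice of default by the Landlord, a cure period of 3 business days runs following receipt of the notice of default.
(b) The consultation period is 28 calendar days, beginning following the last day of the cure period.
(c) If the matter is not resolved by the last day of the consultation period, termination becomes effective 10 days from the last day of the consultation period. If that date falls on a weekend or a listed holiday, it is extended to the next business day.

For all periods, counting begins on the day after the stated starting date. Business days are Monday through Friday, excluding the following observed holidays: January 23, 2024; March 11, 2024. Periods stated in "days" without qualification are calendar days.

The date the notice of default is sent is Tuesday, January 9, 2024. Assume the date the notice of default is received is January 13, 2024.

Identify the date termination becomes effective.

February 26, 2024

The last day of the cure period: 3 business days after Saturday, January 13, 2024, skipping weekends — Jan 15, Jan 16, Jan 17 — lands on Wednesday, January 17, 2024.
The last day of the consultation period: 28 calendar days after January 17, 2024 is February 14, 2024.
Adding 10 calendar days to February 14, 2024 gives February 24, 2024, which is the date termination becomes effective. That falls on a Saturday, so it rolls to the next business day, Monday, February 26, 2024.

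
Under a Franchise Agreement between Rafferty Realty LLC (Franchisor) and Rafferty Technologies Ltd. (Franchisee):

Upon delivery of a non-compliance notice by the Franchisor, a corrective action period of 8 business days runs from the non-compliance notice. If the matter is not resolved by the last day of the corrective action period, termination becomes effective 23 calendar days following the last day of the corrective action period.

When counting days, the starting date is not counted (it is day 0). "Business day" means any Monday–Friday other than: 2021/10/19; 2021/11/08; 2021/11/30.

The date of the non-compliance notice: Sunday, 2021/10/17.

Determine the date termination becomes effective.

2021/11/20

The last day of the corrective action period: 8 business days after Sunday, 2021/10/17, skipping weekends and the listed holiday on Oct 19 — Oct 18, Oct 20, Oct 21, Oct 22, Oct 25, Oct 26, Oct 27, Oct 28 — lands on Thursday, 2021/10/28.
The date termination becomes effective: 23 calendar days after 2021/10/28 is 2021/11/20.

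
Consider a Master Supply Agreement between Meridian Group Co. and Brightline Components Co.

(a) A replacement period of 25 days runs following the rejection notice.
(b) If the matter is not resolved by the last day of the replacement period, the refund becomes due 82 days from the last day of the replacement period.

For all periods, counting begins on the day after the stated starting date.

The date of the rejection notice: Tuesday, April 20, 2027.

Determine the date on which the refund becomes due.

The last day of the replacement period: 25 calendar days after April 20, 2027 is May 15, 2027.
The date on which the refund becomes due: 82 calendar days after May 15, 2027 is August 5, 2027.

August 5, 2027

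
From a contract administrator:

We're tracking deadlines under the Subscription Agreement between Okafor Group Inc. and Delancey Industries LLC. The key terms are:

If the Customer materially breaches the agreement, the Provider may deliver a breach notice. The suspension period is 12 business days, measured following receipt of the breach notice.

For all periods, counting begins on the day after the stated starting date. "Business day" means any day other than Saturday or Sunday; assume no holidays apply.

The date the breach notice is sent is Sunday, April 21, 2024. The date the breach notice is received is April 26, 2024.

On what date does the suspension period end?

May 14, 2024

The last day of the suspension period: 12 business days after Friday, April 26, 2024, skipping weekends — Apr 29, Apr 30, May 1, May 2, …, May 10, May 13, May 14 — lands on Tuesday, May 14, 2024.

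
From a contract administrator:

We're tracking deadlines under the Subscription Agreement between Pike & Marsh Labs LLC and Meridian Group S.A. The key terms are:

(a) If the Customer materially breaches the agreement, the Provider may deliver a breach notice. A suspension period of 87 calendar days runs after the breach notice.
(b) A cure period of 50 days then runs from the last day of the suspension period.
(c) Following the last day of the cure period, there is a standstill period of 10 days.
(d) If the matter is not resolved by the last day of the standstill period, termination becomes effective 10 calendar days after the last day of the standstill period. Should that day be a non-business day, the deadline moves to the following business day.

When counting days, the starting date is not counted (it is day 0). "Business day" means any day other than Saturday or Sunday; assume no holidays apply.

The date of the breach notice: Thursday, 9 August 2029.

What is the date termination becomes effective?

The last day of the suspension period: 87 calendar days after 9 August 2029 is 4 November 2029.
The last day of the cure period: 4 November 2029 + 50 days = 24 December 2029.
The last day of the standstill period: 24 December 2029 + 10 days = 3 January 2030.
The date termination becomes effective: 10 calendar days after 3 January 2030 is 13 January 2030. That falls on a Sunday, so it rolls to the next business day, Monday, 14 January 2030.

14 January 2030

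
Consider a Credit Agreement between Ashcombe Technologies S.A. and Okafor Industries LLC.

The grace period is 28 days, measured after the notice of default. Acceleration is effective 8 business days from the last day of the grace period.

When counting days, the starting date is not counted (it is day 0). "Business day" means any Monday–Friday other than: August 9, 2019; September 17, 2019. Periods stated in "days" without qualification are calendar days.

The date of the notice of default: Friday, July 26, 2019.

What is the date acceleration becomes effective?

The last day of the grace period: July 26, 2019 + 28 days = August 23, 2019.
The date acceleration becomes effective: 8 business days after Friday, August 23, 2019, skipping weekends — Aug 26, Aug 27, Aug 28, Aug 29, Aug 30, Sep 2, Sep 3, Sep 4 — lands on Wednesday, September 4, 2019.

September 4, 2019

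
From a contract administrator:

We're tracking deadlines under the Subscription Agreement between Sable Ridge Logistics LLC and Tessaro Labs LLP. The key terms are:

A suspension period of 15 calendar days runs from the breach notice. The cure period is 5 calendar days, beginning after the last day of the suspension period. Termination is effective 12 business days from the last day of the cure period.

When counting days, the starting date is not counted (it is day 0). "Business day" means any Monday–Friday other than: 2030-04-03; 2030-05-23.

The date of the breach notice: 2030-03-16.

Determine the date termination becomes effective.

2030-04-23

Adding 15 calendar days to 2030-03-16 gives 2030-03-31, which is the last day of the suspension period.
The last day of the cure period: 5 calendar days after 2030-03-31 is 2030-04-05.
The date termination becomes effective: 12 business days after Friday, 2030-04-05, skipping weekends — Apr 8, Apr 9, Apr 10, Apr 11, …, Apr 19, Apr 22, Apr 23 — lands on Tuesday, 2030-04-23.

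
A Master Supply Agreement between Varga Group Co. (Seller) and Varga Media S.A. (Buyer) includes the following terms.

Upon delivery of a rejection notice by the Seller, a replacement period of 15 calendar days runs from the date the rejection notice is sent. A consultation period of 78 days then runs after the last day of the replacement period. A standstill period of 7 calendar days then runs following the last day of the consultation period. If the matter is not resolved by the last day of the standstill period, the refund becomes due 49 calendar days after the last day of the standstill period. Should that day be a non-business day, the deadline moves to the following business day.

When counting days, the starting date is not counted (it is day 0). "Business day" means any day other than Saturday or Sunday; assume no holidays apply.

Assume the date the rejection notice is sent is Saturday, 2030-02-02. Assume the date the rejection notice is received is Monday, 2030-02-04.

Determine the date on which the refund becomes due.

The last day of the replacement period: 2030-02-02 + 15 days = 2030-02-17.
The last day of the consultation period: 2030-02-17 + 78 days = 2030-05-06.
The last day of the standstill period: 7 calendar days after 2030-05-06 is 2030-05-13.
Adding 49 calendar days to 2030-05-13 gives 2030-07-01, which is the date on which the refund becomes due. 2030-07-01 is a Monday, so no roll-forward applies.

2030-07-01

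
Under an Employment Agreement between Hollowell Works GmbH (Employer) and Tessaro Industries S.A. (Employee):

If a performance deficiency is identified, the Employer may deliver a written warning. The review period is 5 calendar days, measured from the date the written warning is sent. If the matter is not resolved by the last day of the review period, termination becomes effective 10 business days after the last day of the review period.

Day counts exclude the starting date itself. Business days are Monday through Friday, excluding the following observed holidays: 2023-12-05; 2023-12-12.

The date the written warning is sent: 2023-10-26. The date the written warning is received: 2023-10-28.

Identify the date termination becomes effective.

2023-11-14

The last day of the review period: 5 calendar days after 2023-10-26 is 2023-10-31.
From Tuesday, 2023-10-31, 10 business days (Nov 1, Nov 2, Nov 3, Nov 6, Nov 7, Nov 8, Nov 9, Nov 10, Nov 13, Nov 14, skipping weekends) brings us to Tuesday, 2023-11-14, which is the date termination becomes effective.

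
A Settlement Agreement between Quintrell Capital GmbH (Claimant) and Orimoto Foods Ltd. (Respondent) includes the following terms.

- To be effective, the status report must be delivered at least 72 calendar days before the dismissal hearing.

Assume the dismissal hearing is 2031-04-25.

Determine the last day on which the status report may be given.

2031-04-25 minus 72 days is 2031-02-12.

2031-02-12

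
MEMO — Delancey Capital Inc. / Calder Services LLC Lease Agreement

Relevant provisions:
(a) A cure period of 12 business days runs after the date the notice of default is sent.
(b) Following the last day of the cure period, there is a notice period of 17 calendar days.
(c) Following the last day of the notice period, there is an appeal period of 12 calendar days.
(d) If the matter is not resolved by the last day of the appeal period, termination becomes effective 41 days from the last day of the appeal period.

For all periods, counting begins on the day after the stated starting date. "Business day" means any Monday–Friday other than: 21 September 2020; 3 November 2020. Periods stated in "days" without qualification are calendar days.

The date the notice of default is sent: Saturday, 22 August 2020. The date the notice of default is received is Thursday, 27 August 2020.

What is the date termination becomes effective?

17 November 2020

The last day of the cure period: 12 business days after Saturday, 22 August 2020, skipping weekends — Aug 24, Aug 25, Aug 26, Aug 27, …, Sep 4, Sep 7, Sep 8 — lands on Tuesday, 8 September 2020.
Adding 17 calendar days to 8 September 2020 gives 25 September 2020, which is the last day of the notice period.
Adding 12 calendar days to 25 September 2020 gives 7 October 2020, which is the last day of the appeal period.
The date termination becomes effective: 7 October 2020 + 41 days = 17 November 2020.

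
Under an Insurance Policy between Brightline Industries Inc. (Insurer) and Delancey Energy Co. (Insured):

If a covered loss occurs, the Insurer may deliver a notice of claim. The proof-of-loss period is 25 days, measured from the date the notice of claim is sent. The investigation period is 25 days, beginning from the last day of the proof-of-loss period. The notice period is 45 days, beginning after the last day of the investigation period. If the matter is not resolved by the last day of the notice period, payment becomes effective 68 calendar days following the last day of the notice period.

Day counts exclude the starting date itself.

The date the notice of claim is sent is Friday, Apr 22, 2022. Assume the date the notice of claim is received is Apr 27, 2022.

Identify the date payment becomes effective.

Adding 25 calendar days to Apr 22, 2022 gives May 17, 2022, which is the last day of the proof-of-loss period.
The last day of the investigation period: 25 calendar days after May 17, 2022 is Jun 11, 2022.
The last day of the notice period: Jun 11, 2022 + 45 days = Jul 26, 2022.
The date payment becomes effective: 68 calendar days after Jul 26, 2022 is Oct 2, 2022.

Oct 2, 2022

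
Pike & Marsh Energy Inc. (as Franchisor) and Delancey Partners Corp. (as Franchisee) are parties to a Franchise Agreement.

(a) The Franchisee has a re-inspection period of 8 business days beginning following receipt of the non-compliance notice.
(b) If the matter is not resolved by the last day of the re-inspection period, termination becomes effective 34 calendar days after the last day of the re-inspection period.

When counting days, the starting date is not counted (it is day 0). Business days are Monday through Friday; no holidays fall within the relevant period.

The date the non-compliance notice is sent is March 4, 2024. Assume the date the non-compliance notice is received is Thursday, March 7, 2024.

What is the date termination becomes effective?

April 22, 2024

From Thursday, March 7, 2024, 8 business days (Mar 8, Mar 11, Mar 12, Mar 13, Mar 14, Mar 15, Mar 18, Mar 19, skipping weekends) brings us to Tuesday, March 19, 2024, which is the last day of the re-inspection period.
The date termination becomes effective: March 19, 2024 + 34 days = April 22, 2024.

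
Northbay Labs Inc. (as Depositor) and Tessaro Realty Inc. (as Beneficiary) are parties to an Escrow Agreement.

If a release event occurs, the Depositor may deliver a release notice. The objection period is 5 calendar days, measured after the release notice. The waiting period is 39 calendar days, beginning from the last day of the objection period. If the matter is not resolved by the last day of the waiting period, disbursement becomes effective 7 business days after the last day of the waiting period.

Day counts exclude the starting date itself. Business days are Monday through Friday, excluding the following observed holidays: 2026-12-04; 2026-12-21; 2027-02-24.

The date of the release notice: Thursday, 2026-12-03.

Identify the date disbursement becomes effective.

Adding 5 calendar days to 2026-12-03 gives 2026-12-08, which is the last day of the objection period.
The last day of the waiting period: 39 calendar days after 2026-12-08 is 2027-01-16.
The date disbursement becomes effective: 7 business days after Saturday, 2027-01-16, skipping weekends — Jan 18, Jan 19, Jan 20, Jan 21, Jan 22, Jan 25, Jan 26 — lands on Tuesday, 2027-01-26.

2027-01-26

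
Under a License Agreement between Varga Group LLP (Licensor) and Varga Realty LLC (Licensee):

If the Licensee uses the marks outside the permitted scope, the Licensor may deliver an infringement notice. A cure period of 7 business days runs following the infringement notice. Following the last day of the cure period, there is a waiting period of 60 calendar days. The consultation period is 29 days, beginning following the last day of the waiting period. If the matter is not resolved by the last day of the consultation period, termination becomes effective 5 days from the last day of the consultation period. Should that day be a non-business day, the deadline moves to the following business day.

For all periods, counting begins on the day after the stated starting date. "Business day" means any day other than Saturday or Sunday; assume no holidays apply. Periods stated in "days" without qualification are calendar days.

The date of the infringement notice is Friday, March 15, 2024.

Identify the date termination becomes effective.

The last day of the cure period: 7 business days after Friday, March 15, 2024, skipping weekends — Mar 18, Mar 19, Mar 20, Mar 21, Mar 22, Mar 25, Mar 26 — lands on Tuesday, March 26, 2024.
The last day of the waiting period: 60 calendar days after March 26, 2024 is May 25, 2024.
The last day of the consultation period: 29 calendar days after May 25, 2024 is June 23, 2024.
The date termination becomes effective: 5 calendar days after June 23, 2024 is June 28, 2024. June 28, 2024 is a Friday, so no roll-forward applies.

June 28, 2024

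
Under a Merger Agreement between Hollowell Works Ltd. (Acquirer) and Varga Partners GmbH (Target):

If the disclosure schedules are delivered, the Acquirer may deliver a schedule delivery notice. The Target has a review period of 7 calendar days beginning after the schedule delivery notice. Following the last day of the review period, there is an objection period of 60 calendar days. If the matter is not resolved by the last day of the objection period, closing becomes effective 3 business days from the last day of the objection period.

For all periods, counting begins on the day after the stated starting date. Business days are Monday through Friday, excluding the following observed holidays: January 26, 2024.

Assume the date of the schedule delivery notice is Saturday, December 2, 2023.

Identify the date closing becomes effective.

February 12, 2024

The last day of the review period: 7 calendar days after December 2, 2023 is December 9, 2023.
Adding 60 calendar days to December 9, 2023 gives February 7, 2024, which is the last day of the objection period.
The date closing becomes effective: 3 business days after Wednesday, February 7, 2024, skipping weekends — Feb 8, Feb 9, Feb 12 — lands on Monday, February 12, 2024.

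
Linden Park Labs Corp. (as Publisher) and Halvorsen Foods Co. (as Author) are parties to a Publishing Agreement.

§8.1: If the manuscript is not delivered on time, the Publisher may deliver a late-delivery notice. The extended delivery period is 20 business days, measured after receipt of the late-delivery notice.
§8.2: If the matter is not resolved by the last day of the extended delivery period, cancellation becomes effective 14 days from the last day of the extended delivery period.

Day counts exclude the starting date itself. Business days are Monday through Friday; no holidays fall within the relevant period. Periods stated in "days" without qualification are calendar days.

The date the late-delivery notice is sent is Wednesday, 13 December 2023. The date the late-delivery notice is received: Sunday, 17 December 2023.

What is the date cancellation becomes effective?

The last day of the extended delivery period: 20 business days after Sunday, 17 December 2023, skipping weekends — Dec 18, Dec 19, Dec 20, Dec 21, …, Jan 10, Jan 11, Jan 12 — lands on Friday, 12 January 2024.
The date cancellation becomes effective: 12 January 2024 + 14 days = 26 January 2024.

26 January 2024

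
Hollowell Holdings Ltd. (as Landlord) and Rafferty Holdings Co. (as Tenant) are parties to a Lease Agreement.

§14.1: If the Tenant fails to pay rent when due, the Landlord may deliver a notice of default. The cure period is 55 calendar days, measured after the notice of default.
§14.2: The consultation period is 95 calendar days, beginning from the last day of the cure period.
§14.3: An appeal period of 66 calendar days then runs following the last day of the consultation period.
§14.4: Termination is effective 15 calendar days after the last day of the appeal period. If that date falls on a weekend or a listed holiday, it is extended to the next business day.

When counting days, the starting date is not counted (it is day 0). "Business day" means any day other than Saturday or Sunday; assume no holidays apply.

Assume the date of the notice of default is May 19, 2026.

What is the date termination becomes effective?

January 5, 2027

Adding 55 calendar days to May 19, 2026 gives July 13, 2026, which is the last day of the cure period.
The last day of the consultation period: 95 calendar days after July 13, 2026 is October 16, 2026.
Adding 66 calendar days to October 16, 2026 gives December 21, 2026, which is the last day of the appeal period.
The date termination becomes effective: December 21, 2026 + 15 days = January 5, 2027. January 5, 2027 is a Tuesday, so no roll-forward applies.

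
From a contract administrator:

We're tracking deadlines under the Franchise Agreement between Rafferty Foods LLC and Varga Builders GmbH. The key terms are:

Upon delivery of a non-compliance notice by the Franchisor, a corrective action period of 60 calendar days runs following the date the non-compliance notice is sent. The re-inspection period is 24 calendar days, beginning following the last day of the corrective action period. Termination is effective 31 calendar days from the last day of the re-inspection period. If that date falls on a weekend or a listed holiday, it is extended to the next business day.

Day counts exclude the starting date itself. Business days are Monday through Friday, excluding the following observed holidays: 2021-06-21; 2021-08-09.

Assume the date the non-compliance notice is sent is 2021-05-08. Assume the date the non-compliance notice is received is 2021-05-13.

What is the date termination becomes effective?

The last day of the corrective action period: 60 calendar days after 2021-05-08 is 2021-07-07.
The last day of the re-inspection period: 24 calendar days after 2021-07-07 is 2021-07-31.
The date termination becomes effective: 31 calendar days after 2021-07-31 is 2021-08-31. 2021-08-31 is a Tuesday and is not a listed holiday, so no roll-forward applies.

2021-08-31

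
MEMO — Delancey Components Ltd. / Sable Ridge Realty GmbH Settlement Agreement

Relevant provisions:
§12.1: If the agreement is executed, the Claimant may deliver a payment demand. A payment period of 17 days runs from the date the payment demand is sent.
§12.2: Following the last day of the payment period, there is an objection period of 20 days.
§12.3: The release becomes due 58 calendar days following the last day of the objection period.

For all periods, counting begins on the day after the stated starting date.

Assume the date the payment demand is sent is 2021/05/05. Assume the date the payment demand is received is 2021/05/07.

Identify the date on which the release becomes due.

The last day of the payment period: 2021/05/05 + 17 days = 2021/05/22.
The last day of the objection period: 2021/05/22 + 20 days = 2021/06/11.
The date on which the release becomes due: 58 calendar days after 2021/06/11 is 2021/08/08.

2021/08/08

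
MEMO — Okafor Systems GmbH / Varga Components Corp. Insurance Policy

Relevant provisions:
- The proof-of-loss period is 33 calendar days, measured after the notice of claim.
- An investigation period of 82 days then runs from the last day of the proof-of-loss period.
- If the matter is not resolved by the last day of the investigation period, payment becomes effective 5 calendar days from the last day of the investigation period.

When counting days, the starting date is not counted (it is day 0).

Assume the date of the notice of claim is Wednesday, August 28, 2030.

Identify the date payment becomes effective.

December 26, 2030

Adding 33 calendar days to August 28, 2030 gives September 30, 2030, which is the last day of the proof-of-loss period.
Adding 82 calendar days to September 30, 2030 gives December 21, 2030, which is the last day of the investigation period.
Adding 5 calendar days to December 21, 2030 gives December 26, 2030, which is the date payment becomes effective.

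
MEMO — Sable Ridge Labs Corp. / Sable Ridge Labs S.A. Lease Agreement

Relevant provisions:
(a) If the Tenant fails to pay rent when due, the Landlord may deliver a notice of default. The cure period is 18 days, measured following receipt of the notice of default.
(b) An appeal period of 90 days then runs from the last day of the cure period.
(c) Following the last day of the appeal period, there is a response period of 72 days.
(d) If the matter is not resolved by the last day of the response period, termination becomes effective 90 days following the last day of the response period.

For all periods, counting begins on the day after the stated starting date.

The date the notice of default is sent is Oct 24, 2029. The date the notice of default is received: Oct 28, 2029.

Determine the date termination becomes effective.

The last day of the cure period: Oct 28, 2029 + 18 days = Nov 15, 2029.
The last day of the appeal period: 90 calendar days after Nov 15, 2029 is Feb 13, 2030.
The last day of the response period: Feb 13, 2030 + 72 days = Apr 26, 2030.
Adding 90 calendar days to Apr 26, 2030 gives Jul 25, 2030, which is the date termination becomes effective.

Jul 25, 2030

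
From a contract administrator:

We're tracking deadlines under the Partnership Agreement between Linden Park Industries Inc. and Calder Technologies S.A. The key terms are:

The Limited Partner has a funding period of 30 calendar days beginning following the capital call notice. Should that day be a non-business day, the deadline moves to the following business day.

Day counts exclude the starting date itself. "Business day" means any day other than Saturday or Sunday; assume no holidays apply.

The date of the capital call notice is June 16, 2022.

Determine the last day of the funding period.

Adding 30 calendar days to June 16, 2022 gives July 16, 2022, which is the last day of the funding period. That falls on a Saturday, so it rolls to the next business day, Monday, July 18, 2022.

July 18, 2022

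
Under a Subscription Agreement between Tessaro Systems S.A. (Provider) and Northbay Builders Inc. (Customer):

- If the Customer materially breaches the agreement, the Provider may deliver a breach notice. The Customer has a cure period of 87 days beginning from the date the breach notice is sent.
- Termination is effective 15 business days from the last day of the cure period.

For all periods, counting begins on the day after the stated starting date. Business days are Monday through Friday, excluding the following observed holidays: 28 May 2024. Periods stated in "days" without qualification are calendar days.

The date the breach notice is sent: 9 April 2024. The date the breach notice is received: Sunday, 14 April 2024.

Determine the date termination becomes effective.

26 July 2024

The last day of the cure period: 87 calendar days after 9 April 2024 is 5 July 2024.
From Friday, 5 July 2024, 15 business days (Jul 8, Jul 9, Jul 10, Jul 11, …, Jul 24, Jul 25, Jul 26, skipping weekends) brings us to Friday, 26 July 2024, which is the date termination becomes effective.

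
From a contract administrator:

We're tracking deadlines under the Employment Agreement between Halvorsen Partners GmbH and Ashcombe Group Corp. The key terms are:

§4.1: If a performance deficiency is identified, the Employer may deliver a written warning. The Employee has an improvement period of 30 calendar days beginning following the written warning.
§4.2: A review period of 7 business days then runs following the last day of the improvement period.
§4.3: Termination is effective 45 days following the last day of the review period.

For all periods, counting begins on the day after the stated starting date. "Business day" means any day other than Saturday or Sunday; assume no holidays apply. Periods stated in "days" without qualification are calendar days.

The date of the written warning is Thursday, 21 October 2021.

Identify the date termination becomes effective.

Adding 30 calendar days to 21 October 2021 gives 20 November 2021, which is the last day of the improvement period.
From Saturday, 20 November 2021, 7 business days (Nov 22, Nov 23, Nov 24, Nov 25, Nov 26, Nov 29, Nov 30, skipping weekends) brings us to Tuesday, 30 November 2021, which is the last day of the review period.
The date termination becomes effective: 30 November 2021 + 45 days = 14 January 2022.

14 January 2022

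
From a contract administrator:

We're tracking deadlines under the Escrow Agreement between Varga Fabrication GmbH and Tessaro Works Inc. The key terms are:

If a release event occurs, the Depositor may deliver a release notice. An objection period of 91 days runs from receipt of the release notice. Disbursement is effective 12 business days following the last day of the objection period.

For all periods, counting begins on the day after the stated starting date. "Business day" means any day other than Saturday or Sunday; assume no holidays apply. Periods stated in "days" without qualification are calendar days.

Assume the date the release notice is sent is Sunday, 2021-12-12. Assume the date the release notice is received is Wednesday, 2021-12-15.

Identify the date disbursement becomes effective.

Adding 91 calendar days to 2021-12-15 gives 2022-03-16, which is the last day of the objection period.
The date disbursement becomes effective: 12 business days after Wednesday, 2022-03-16, skipping weekends — Mar 17, Mar 18, Mar 21, Mar 22, …, Mar 30, Mar 31, Apr 1 — lands on Friday, 2022-04-01.

2022-04-01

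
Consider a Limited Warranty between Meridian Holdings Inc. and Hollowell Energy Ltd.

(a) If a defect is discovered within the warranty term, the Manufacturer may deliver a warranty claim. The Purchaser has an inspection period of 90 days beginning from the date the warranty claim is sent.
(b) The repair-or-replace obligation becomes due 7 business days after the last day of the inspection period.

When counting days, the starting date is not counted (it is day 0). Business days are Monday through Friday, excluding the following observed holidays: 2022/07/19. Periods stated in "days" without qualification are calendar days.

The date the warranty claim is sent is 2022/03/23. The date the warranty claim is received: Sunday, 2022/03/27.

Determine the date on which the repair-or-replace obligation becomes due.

2022/06/30

The last day of the inspection period: 90 calendar days after 2022/03/23 is 2022/06/21.
From Tuesday, 2022/06/21, 7 business days (Jun 22, Jun 23, Jun 24, Jun 27, Jun 28, Jun 29, Jun 30, skipping weekends) brings us to Thursday, 2022/06/30, which is the date on which the repair-or-replace obligation becomes due.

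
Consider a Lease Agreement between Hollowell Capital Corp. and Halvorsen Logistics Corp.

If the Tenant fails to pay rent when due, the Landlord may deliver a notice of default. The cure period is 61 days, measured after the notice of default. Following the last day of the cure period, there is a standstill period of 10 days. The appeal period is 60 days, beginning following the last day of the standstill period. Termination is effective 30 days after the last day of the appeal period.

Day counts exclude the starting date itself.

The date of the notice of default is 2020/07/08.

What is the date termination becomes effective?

The last day of the cure period: 61 calendar days after 2020/07/08 is 2020/09/07.
Adding 10 calendar days to 2020/09/07 gives 2020/09/17, which is the last day of the standstill period.
The last day of the appeal period: 60 calendar days after 2020/09/17 is 2020/11/16.
The date termination becomes effective: 30 calendar days after 2020/11/16 is 2020/12/16.

2020/12/16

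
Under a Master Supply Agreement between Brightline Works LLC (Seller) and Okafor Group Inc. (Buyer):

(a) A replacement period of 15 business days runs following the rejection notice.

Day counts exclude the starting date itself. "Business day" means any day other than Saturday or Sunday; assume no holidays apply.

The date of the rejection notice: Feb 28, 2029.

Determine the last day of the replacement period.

The last day of the replacement period: 15 business days after Wednesday, Feb 28, 2029, skipping weekends — Mar 1, Mar 2, Mar 5, Mar 6, …, Mar 19, Mar 20, Mar 21 — lands on Wednesday, Mar 21, 2029.

Mar 21, 2029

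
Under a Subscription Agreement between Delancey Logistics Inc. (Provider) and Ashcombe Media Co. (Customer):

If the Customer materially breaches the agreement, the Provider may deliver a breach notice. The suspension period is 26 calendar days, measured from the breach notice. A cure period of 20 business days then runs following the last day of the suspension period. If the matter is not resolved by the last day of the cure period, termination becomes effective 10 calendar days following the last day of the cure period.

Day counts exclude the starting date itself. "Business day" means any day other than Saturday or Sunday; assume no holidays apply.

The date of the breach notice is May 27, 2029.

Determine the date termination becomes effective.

July 30, 2029

The last day of the suspension period: 26 calendar days after May 27, 2029 is June 22, 2029.
The last day of the cure period: counting 20 business days from Friday, June 22, 2029 (Jun 25, Jun 26, Jun 27, Jun 28, …, Jul 18, Jul 19, Jul 20, skipping weekends) reaches Friday, July 20, 2029.
The date termination becomes effective: July 20, 2029 + 10 days = July 30, 2029.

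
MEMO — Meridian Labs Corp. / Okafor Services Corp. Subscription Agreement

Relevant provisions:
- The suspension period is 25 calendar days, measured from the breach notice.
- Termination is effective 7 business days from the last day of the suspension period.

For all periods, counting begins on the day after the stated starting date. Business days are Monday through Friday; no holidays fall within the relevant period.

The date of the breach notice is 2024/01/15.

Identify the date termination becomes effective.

The last day of the suspension period: 2024/01/15 + 25 days = 2024/02/09.
The date termination becomes effective: counting 7 business days from Friday, 2024/02/09 (Feb 12, Feb 13, Feb 14, Feb 15, Feb 16, Feb 19, Feb 20, skipping weekends) reaches Tuesday, 2024/02/20.

2024/02/20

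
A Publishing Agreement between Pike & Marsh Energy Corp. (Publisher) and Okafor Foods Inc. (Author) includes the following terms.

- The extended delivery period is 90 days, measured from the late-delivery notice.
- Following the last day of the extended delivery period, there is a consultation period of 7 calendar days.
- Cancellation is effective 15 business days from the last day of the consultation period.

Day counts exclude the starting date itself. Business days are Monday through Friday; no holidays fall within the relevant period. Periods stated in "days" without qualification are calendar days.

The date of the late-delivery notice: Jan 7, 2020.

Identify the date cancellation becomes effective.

May 4, 2020

The last day of the extended delivery period: Jan 7, 2020 + 90 days = Apr 6, 2020.
Adding 7 calendar days to Apr 6, 2020 gives Apr 13, 2020, which is the last day of the consultation period.
From Monday, Apr 13, 2020, 15 business days (Apr 14, Apr 15, Apr 16, Apr 17, …, Apr 30, May 1, May 4, skipping weekends) brings us to Monday, May 4, 2020, which is the date cancellation becomes effective.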